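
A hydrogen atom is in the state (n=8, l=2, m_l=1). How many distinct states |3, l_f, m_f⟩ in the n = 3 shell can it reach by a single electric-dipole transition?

2

E1 requires Δl = ±1, so l_f ∈ {1, 3}; with 0 ≤ l_f ≤ n_f−1 = 2, the allowed l_f values are {1}.
For l_f = 1: m_f ∈ {m_i−1, m_i, m_i+1} ∩ [−1, 1] = {0, 1} → 2 states.
Total: 2.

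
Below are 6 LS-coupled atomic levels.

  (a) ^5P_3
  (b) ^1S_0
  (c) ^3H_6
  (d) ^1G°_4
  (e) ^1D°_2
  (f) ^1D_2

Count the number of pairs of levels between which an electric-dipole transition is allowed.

1

(a)–(b): forbidden (parity, ΔS, ΔJ).
(a)–(c): forbidden (parity, ΔS, ΔL, ΔJ).
(a)–(d): forbidden (ΔS, ΔL).
(a)–(e): forbidden (ΔS).
(a)–(f): forbidden (parity, ΔS).
(b)–(c): forbidden (parity, ΔS, ΔL, ΔJ).
(b)–(d): forbidden (ΔL, ΔJ).
(b)–(e): forbidden (ΔL, ΔJ).
(b)–(f): forbidden (parity, ΔL, ΔJ).
(c)–(d): forbidden (ΔS, ΔJ).
(c)–(e): forbidden (ΔS, ΔL, ΔJ).
(c)–(f): forbidden (parity, ΔS, ΔL, ΔJ).
(d)–(e): forbidden (parity, ΔL, ΔJ).
(d)–(f): forbidden (ΔL, ΔJ).
(e)–(f): allowed.
Allowed pairs: 1 of 15.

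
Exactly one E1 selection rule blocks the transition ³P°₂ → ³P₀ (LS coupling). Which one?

ΔJ = 0, ±1 (not J=0↔0): J: 2 → 0, ΔJ = -2 — ✗.
Parity must change: odd → even — ✓.
ΔS = 0: S: 1 → 1 — ✓.
ΔL = 0, ±1 (not L=0↔0): L: 1 → 1, ΔL = +0 — ✓.

the ΔJ = 0, ±1 rule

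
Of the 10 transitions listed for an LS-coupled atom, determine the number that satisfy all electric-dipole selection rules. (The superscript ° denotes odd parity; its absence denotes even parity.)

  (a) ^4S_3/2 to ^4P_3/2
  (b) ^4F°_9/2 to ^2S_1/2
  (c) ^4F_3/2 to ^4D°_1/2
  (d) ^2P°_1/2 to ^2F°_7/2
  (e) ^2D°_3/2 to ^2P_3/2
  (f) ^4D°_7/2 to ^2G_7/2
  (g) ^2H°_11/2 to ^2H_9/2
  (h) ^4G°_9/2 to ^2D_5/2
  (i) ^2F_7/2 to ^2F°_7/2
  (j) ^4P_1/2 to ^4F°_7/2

4

(a) forbidden (parity fails)
(b) forbidden (ΔS, ΔL, ΔJ fail)
(c) allowed
(d) forbidden (parity, ΔL, ΔJ fail)
(e) allowed
(f) forbidden (ΔS, ΔL fail)
(g) allowed
(h) forbidden (ΔS, ΔL, ΔJ fail)
(i) allowed
(j) forbidden (ΔL, ΔJ fail)
Total allowed: 4 of 10.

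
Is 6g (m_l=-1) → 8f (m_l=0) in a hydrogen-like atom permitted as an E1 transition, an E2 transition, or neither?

Δl = 3 − 4 = -1; l_i + l_f = 7.
Δm_l = +1.
E1 (Δl = ±1, |Δm_l| ≤ 1): satisfied.
E2 (Δl = 0,±2, l_i+l_f ≥ 2, |Δm_l| ≤ 2): not satisfied.

E1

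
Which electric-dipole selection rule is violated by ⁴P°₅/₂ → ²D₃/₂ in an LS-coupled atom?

the ΔS = 0 rule

Parity must change: odd → even — satisfied.
ΔS = 0: S: 3/2 → 1/2 — violated.
ΔL = 0, ±1 (not L=0↔0): L: 1 → 2, ΔL = +1 — satisfied.
ΔJ = 0, ±1 (not J=0↔0): J: 5/2 → 3/2, ΔJ = -1 — satisfied.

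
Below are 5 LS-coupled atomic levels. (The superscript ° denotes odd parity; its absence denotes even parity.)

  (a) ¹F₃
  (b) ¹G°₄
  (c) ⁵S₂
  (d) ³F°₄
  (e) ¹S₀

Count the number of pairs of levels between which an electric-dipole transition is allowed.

1

(a)–(b): allowed.
(a)–(c): forbidden (parity, ΔS, ΔL).
(a)–(d): forbidden (ΔS).
(a)–(e): forbidden (parity, ΔL, ΔJ).
(b)–(c): forbidden (ΔS, ΔL, ΔJ).
(b)–(d): forbidden (parity, ΔS).
(b)–(e): forbidden (ΔL, ΔJ).
(c)–(d): forbidden (ΔS, ΔL, ΔJ).
(c)–(e): forbidden (parity, ΔS, ΔL, ΔJ).
(d)–(e): forbidden (ΔS, ΔL, ΔJ).
Allowed pairs: 1 of 10.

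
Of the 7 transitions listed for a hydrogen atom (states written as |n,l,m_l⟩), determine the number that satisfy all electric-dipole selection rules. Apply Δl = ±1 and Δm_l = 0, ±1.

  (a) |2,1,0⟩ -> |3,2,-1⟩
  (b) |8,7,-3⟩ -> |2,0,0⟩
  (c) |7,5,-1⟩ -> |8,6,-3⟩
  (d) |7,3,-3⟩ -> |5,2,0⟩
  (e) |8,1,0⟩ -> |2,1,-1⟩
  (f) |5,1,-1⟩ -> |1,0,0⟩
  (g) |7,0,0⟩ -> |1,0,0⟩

2

(a) allowed
(b) forbidden — Δl = -7 (E1 requires Δl = ±1); Δm_l = +3 (E1 requires Δm_l = 0, ±1)
(c) forbidden — Δm_l = -2 (E1 requires Δm_l = 0, ±1)
(d) forbidden — Δm_l = +3 (E1 requires Δm_l = 0, ±1)
(e) forbidden — Δl = +0 (E1 requires Δl = ±1)
(f) allowed
(g) forbidden — Δl = +0 (E1 requires Δl = ±1)
Total allowed: 2 of 7.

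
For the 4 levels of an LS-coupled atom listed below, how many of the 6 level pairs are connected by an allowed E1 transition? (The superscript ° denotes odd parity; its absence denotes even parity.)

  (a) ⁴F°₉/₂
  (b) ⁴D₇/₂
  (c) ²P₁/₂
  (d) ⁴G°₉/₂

1

(a)–(b): allowed.
(a)–(c): forbidden (ΔS, ΔL, ΔJ).
(a)–(d): forbidden (parity).
(b)–(c): forbidden (parity, ΔS, ΔJ).
(b)–(d): forbidden (ΔL).
(c)–(d): forbidden (ΔS, ΔL, ΔJ).
Allowed pairs: 1 of 6.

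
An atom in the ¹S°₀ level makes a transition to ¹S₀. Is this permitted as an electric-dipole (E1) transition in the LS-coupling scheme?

Initial level: S=0, L=0, J=0, parity odd. Final level: S=0, L=0, J=0, parity even.
Parity must change: odd → even — ✓.
ΔS = 0: S: 0 → 0 — ✓.
ΔL = 0, ±1 (not L=0↔0): L: 0 → 0, ΔL = +0 — ✗.
ΔJ = 0, ±1 (not J=0↔0): J: 0 → 0, ΔJ = +0 — ✗.
Rule(s) violated: ΔL, ΔJ.

forbidden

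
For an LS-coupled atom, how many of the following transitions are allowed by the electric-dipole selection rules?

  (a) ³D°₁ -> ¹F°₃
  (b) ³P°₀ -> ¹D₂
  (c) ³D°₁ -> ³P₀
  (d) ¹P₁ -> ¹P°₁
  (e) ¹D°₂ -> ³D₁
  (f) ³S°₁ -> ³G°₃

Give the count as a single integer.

(a) forbidden (parity, ΔS, ΔJ fail)
(b) forbidden (ΔS, ΔJ fail)
(c) allowed
(d) allowed
(e) forbidden (ΔS fails)
(f) forbidden (parity, ΔL, ΔJ fail)
Total allowed: 2 of 6.

2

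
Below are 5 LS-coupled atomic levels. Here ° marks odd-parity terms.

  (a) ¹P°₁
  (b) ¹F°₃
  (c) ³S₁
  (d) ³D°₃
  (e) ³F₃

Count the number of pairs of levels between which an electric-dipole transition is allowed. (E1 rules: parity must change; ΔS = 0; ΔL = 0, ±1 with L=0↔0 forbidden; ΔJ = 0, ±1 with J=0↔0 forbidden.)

1

(a)–(b): forbidden (parity, ΔL, ΔJ).
(a)–(c): forbidden (ΔS).
(a)–(d): forbidden (parity, ΔS, ΔJ).
(a)–(e): forbidden (ΔS, ΔL, ΔJ).
(b)–(c): forbidden (ΔS, ΔL, ΔJ).
(b)–(d): forbidden (parity, ΔS).
(b)–(e): forbidden (ΔS).
(c)–(d): forbidden (ΔL, ΔJ).
(c)–(e): forbidden (parity, ΔL, ΔJ).
(d)–(e): allowed.
Allowed pairs: 1 of 10.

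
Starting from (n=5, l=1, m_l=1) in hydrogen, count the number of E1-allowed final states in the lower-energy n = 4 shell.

4

E1 requires Δl = ±1, so l_f ∈ {0, 2}; with 0 ≤ l_f ≤ n_f−1 = 3, the allowed l_f values are {0, 2}.
For l_f = 0: m_f ∈ {m_i−1, m_i, m_i+1} ∩ [−0, 0] = {0} → 1 state.
For l_f = 2: m_f ∈ {m_i−1, m_i, m_i+1} ∩ [−2, 2] = {0, 1, 2} → 3 states.
Total: 4.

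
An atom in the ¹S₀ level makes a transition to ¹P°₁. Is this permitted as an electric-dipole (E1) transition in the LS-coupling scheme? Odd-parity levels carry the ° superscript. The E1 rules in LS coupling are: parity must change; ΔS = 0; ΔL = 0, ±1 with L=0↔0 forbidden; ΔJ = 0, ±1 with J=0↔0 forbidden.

ΔJ = 0, ±1 (not J=0↔0): J: 0 → 1, ΔJ = +1 — ok.
ΔL = 0, ±1 (not L=0↔0): L: 0 → 1, ΔL = +1 — ok.
Parity must change: even → odd — ok.
ΔS = 0: S: 0 → 0 — ok.
All four E1 rules are satisfied.

allowed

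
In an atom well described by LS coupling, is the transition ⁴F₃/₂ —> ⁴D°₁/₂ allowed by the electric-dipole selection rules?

Initial level: S=3/2, L=3, J=3/2, parity even. Final level: S=3/2, L=2, J=1/2, parity odd.
Parity must change: even → odd — ok.
ΔS = 0: S: 3/2 → 3/2 — ok.
ΔL = 0, ±1 (not L=0↔0): L: 3 → 2, ΔL = -1 — ok.
ΔJ = 0, ±1 (not J=0↔0): J: 3/2 → 1/2, ΔJ = -1 — ok.
All four E1 rules are satisfied.

allowed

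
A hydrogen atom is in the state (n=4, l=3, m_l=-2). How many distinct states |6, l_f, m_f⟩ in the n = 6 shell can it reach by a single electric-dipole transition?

E1 requires Δl = ±1, so l_f ∈ {2, 4}; with 0 ≤ l_f ≤ n_f−1 = 5, the allowed l_f values are {2, 4}.
For l_f = 2: m_f ∈ {m_i−1, m_i, m_i+1} ∩ [−2, 2] = {-2, -1} → 2 states.
For l_f = 4: m_f ∈ {m_i−1, m_i, m_i+1} ∩ [−4, 4] = {-3, -2, -1} → 3 states.
Total: 5.

5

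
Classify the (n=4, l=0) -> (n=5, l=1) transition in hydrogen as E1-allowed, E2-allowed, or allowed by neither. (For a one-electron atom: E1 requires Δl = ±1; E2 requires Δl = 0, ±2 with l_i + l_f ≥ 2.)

E1

Δl = 1 − 0 = +1; l_i + l_f = 1.
E1 (Δl = ±1): satisfied.
E2 (Δl = 0,±2, l_i+l_f ≥ 2): not satisfied.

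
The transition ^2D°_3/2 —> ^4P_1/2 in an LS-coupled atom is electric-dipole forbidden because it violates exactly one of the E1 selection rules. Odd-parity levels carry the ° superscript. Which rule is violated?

the ΔS = 0 rule

Parity must change: odd → even — ✓.
ΔS = 0: S: 1/2 → 3/2 — ✗.
ΔL = 0, ±1 (not L=0↔0): L: 2 → 1, ΔL = -1 — ✓.
ΔJ = 0, ±1 (not J=0↔0): J: 3/2 → 1/2, ΔJ = -1 — ✓.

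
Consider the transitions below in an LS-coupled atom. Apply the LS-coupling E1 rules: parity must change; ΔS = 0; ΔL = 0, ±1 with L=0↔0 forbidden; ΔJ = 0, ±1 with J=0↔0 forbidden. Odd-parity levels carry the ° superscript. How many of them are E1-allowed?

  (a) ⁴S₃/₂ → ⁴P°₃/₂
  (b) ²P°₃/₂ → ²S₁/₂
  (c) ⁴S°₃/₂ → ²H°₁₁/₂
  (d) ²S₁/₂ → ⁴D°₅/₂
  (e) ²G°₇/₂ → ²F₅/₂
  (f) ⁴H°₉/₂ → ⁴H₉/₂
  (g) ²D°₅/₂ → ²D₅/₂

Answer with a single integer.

5

(a) allowed
(b) allowed
(c) forbidden (parity, ΔS, ΔL, ΔJ fail)
(d) forbidden (ΔS, ΔL, ΔJ fail)
(e) allowed
(f) allowed
(g) allowed
Total allowed: 5 of 7.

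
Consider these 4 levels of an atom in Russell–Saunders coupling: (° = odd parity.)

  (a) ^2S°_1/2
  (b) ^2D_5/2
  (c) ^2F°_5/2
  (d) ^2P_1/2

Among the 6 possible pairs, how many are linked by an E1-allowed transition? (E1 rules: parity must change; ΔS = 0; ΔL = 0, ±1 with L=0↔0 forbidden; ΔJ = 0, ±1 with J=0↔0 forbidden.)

(a)–(b): forbidden (ΔL, ΔJ).
(a)–(c): forbidden (parity, ΔL, ΔJ).
(a)–(d): allowed.
(b)–(c): allowed.
(b)–(d): forbidden (parity, ΔJ).
(c)–(d): forbidden (ΔL, ΔJ).
Allowed pairs: 2 of 6.

2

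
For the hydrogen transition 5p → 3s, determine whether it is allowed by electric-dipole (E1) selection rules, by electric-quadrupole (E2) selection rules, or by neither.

E1

Δl = 0 − 1 = -1; l_i + l_f = 1.
E1 (Δl = ±1): satisfied.
E2 (Δl = 0,±2, l_i+l_f ≥ 2): not satisfied.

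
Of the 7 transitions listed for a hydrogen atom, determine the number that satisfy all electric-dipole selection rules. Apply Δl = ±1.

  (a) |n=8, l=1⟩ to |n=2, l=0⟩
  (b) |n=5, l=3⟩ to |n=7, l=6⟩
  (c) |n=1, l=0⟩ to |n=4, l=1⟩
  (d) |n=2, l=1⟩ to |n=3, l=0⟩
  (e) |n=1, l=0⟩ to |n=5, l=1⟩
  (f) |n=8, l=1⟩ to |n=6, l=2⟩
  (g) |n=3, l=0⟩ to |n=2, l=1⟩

(a) allowed
(b) forbidden — Δl = +3 (E1 requires Δl = ±1)
(c) allowed
(d) allowed
(e) allowed
(f) allowed
(g) allowed
Total allowed: 6 of 7.

6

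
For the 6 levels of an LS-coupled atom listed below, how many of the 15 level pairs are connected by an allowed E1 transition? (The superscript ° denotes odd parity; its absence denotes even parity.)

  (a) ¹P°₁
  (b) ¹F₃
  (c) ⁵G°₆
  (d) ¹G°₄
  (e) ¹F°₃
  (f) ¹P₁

3

(a)–(b): forbidden (ΔL, ΔJ).
(a)–(c): forbidden (parity, ΔS, ΔL, ΔJ).
(a)–(d): forbidden (parity, ΔL, ΔJ).
(a)–(e): forbidden (parity, ΔL, ΔJ).
(a)–(f): allowed.
(b)–(c): forbidden (ΔS, ΔJ).
(b)–(d): allowed.
(b)–(e): allowed.
(b)–(f): forbidden (parity, ΔL, ΔJ).
(c)–(d): forbidden (parity, ΔS, ΔJ).
(c)–(e): forbidden (parity, ΔS, ΔJ).
(c)–(f): forbidden (ΔS, ΔL, ΔJ).
(d)–(e): forbidden (parity).
(d)–(f): forbidden (ΔL, ΔJ).
(e)–(f): forbidden (ΔL, ΔJ).
Allowed pairs: 3 of 15.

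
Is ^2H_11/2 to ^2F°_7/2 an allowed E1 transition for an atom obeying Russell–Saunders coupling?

forbidden

Reading off the term symbols: S 1/2→1/2, L 5→3, J 11/2→7/2, parity even→odd.
ΔL = 0, ±1 (not L=0↔0): L: 5 → 3, ΔL = -2 — fails.
ΔJ = 0, ±1 (not J=0↔0): J: 11/2 → 7/2, ΔJ = -2 — fails.
ΔS = 0: S: 1/2 → 1/2 — passes.
Parity must change: even → odd — passes.
Rule(s) violated: ΔL, ΔJ.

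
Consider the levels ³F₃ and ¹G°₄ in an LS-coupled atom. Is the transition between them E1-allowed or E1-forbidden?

forbidden

Parity must change: even → odd — passes.
ΔS = 0: S: 1 → 0 — fails.
ΔL = 0, ±1 (not L=0↔0): L: 3 → 4, ΔL = +1 — passes.
ΔJ = 0, ±1 (not J=0↔0): J: 3 → 4, ΔJ = +1 — passes.
Rule(s) violated: ΔS.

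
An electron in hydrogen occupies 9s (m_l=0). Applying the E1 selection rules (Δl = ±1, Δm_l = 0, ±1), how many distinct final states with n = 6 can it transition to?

3

E1 requires Δl = ±1, so l_f ∈ {-1, 1}; with 0 ≤ l_f ≤ n_f−1 = 5, the allowed l_f values are {1}.
For l_f = 1: m_f ∈ {m_i−1, m_i, m_i+1} ∩ [−1, 1] = {-1, 0, 1} → 3 states.
Total: 3.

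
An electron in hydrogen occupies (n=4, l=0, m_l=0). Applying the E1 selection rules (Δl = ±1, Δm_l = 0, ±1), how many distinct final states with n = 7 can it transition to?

E1 requires Δl = ±1, so l_f ∈ {-1, 1}; with 0 ≤ l_f ≤ n_f−1 = 6, the allowed l_f values are {1}.
For l_f = 1: m_f ∈ {m_i−1, m_i, m_i+1} ∩ [−1, 1] = {-1, 0, 1} → 3 states.
Total: 3.

3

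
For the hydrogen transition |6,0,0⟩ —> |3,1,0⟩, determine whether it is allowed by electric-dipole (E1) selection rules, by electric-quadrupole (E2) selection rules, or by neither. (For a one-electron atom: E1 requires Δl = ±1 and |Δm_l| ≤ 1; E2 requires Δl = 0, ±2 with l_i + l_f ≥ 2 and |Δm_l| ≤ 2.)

E1

Δl = 1 − 0 = +1; l_i + l_f = 1.
Δm_l = +0.
E1 (Δl = ±1, |Δm_l| ≤ 1): satisfied.
E2 (Δl = 0,±2, l_i+l_f ≥ 2, |Δm_l| ≤ 2): not satisfied.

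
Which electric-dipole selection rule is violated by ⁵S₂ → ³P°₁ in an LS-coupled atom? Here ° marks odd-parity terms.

the ΔS = 0 rule

Parity must change: even → odd — passes.
ΔL = 0, ±1 (not L=0↔0): L: 0 → 1, ΔL = +1 — passes.
ΔJ = 0, ±1 (not J=0↔0): J: 2 → 1, ΔJ = -1 — passes.
ΔS = 0: S: 2 → 1 — fails.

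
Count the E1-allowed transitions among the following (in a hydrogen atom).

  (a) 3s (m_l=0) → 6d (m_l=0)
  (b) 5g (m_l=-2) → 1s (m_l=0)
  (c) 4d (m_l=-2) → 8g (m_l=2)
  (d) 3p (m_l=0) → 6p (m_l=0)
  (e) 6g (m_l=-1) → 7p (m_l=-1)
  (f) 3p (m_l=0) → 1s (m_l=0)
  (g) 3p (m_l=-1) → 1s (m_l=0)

2

(a) forbidden — Δl = +2 (E1 requires Δl = ±1)
(b) forbidden — Δl = -4 (E1 requires Δl = ±1); Δm_l = +2 (E1 requires Δm_l = 0, ±1)
(c) forbidden — Δl = +2 (E1 requires Δl = ±1); Δm_l = +4 (E1 requires Δm_l = 0, ±1)
(d) forbidden — Δl = +0 (E1 requires Δl = ±1)
(e) forbidden — Δl = -3 (E1 requires Δl = ±1)
(f) allowed
(g) allowed
Total allowed: 2 of 7.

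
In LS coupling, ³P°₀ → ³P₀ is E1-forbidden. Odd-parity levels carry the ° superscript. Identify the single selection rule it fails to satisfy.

the J=0 ↔ J=0 exclusion

Reading off the term symbols: S 1→1, L 1→1, J 0→0, parity odd→even.
Parity must change: odd → even — passes.
ΔS = 0: S: 1 → 1 — passes.
ΔL = 0, ±1 (not L=0↔0): L: 1 → 1, ΔL = +0 — passes.
ΔJ = 0, ±1 (not J=0↔0): J: 0 → 0, ΔJ = +0 — fails.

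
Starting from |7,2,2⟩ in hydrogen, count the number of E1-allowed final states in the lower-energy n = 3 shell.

1

E1 requires Δl = ±1, so l_f ∈ {1, 3}; with 0 ≤ l_f ≤ n_f−1 = 2, the allowed l_f values are {1}.
For l_f = 1: m_f ∈ {m_i−1, m_i, m_i+1} ∩ [−1, 1] = {1} → 1 state.
Total: 1.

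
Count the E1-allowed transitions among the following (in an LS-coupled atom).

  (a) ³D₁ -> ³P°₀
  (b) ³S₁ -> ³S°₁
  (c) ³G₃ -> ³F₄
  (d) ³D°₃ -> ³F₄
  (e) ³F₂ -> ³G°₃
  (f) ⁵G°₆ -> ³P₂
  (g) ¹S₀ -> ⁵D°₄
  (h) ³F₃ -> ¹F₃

3

(a) allowed
(b) forbidden (ΔL fails)
(c) forbidden (parity fails)
(d) allowed
(e) allowed
(f) forbidden (ΔS, ΔL, ΔJ fail)
(g) forbidden (ΔS, ΔL, ΔJ fail)
(h) forbidden (parity, ΔS fail)
Total allowed: 3 of 8.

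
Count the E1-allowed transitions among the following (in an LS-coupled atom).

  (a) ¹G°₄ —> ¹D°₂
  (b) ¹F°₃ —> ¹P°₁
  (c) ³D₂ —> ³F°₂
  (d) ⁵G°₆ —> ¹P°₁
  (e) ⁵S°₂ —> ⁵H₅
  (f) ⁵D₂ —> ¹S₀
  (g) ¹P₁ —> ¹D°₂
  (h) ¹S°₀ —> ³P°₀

2

(a) forbidden (parity, ΔL, ΔJ fail)
(b) forbidden (parity, ΔL, ΔJ fail)
(c) allowed
(d) forbidden (parity, ΔS, ΔL, ΔJ fail)
(e) forbidden (ΔL, ΔJ fail)
(f) forbidden (parity, ΔS, ΔL, ΔJ fail)
(g) allowed
(h) forbidden (parity, ΔS, ΔJ fail)
Total allowed: 2 of 8.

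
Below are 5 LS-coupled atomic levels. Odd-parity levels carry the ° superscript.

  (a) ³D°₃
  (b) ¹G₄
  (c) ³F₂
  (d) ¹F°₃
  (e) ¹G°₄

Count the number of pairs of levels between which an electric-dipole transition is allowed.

3

(a)–(b): forbidden (ΔS, ΔL).
(a)–(c): allowed.
(a)–(d): forbidden (parity, ΔS).
(a)–(e): forbidden (parity, ΔS, ΔL).
(b)–(c): forbidden (parity, ΔS, ΔJ).
(b)–(d): allowed.
(b)–(e): allowed.
(c)–(d): forbidden (ΔS).
(c)–(e): forbidden (ΔS, ΔJ).
(d)–(e): forbidden (parity).
Allowed pairs: 3 of 10.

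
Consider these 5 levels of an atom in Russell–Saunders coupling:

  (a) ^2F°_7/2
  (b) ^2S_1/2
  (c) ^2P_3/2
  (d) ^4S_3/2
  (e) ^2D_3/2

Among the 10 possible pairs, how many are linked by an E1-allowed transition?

(a)–(b): forbidden (ΔL, ΔJ).
(a)–(c): forbidden (ΔL, ΔJ).
(a)–(d): forbidden (ΔS, ΔL, ΔJ).
(a)–(e): forbidden (ΔJ).
(b)–(c): forbidden (parity).
(b)–(d): forbidden (parity, ΔS, ΔL).
(b)–(e): forbidden (parity, ΔL).
(c)–(d): forbidden (parity, ΔS).
(c)–(e): forbidden (parity).
(d)–(e): forbidden (parity, ΔS, ΔL).
Allowed pairs: 0 of 10.

0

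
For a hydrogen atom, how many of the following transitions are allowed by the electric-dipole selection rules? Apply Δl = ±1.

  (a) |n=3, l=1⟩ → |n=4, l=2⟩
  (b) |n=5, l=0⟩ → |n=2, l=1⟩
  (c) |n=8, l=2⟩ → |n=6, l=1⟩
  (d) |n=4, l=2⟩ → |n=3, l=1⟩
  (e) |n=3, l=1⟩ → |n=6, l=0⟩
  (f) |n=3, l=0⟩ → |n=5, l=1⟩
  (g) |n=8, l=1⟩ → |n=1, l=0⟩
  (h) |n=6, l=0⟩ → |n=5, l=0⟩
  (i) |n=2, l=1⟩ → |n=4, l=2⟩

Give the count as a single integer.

(a) allowed
(b) allowed
(c) allowed
(d) allowed
(e) allowed
(f) allowed
(g) allowed
(h) forbidden — Δl = +0 (E1 requires Δl = ±1)
(i) allowed
Total allowed: 8 of 9.

8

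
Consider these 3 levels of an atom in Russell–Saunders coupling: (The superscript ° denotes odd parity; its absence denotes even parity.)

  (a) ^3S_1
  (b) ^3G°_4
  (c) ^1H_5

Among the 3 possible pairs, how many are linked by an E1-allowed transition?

0

(a)–(b): forbidden (ΔL, ΔJ).
(a)–(c): forbidden (parity, ΔS, ΔL, ΔJ).
(b)–(c): forbidden (ΔS).
Allowed pairs: 0 of 3.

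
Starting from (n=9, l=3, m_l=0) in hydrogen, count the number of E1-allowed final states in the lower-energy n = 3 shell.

E1 requires Δl = ±1, so l_f ∈ {2, 4}; with 0 ≤ l_f ≤ n_f−1 = 2, the allowed l_f values are {2}.
For l_f = 2: m_f ∈ {m_i−1, m_i, m_i+1} ∩ [−2, 2] = {-1, 0, 1} → 3 states.
Total: 3.

3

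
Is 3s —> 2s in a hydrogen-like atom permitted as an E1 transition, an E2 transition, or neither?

Δl = 0 − 0 = +0; l_i + l_f = 0.
E1 (Δl = ±1): not satisfied.
E2 (Δl = 0,±2, l_i+l_f ≥ 2): not satisfied.

neither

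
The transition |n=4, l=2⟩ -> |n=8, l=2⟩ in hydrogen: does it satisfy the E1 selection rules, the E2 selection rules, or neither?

Δl = 2 − 2 = +0; l_i + l_f = 4.
E1 (Δl = ±1): not satisfied.
E2 (Δl = 0,±2, l_i+l_f ≥ 2): satisfied.

E2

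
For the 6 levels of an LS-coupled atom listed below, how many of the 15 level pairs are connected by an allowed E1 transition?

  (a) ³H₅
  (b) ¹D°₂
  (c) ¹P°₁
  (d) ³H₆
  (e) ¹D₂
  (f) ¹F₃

3

(a)–(b): forbidden (ΔS, ΔL, ΔJ).
(a)–(c): forbidden (ΔS, ΔL, ΔJ).
(a)–(d): forbidden (parity).
(a)–(e): forbidden (parity, ΔS, ΔL, ΔJ).
(a)–(f): forbidden (parity, ΔS, ΔL, ΔJ).
(b)–(c): forbidden (parity).
(b)–(d): forbidden (ΔS, ΔL, ΔJ).
(b)–(e): allowed.
(b)–(f): allowed.
(c)–(d): forbidden (ΔS, ΔL, ΔJ).
(c)–(e): allowed.
(c)–(f): forbidden (ΔL, ΔJ).
(d)–(e): forbidden (parity, ΔS, ΔL, ΔJ).
(d)–(f): forbidden (parity, ΔS, ΔL, ΔJ).
(e)–(f): forbidden (parity).
Allowed pairs: 3 of 15.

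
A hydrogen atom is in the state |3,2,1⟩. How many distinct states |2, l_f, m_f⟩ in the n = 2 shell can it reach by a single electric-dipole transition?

E1 requires Δl = ±1, so l_f ∈ {1, 3}; with 0 ≤ l_f ≤ n_f−1 = 1, the allowed l_f values are {1}.
For l_f = 1: m_f ∈ {m_i−1, m_i, m_i+1} ∩ [−1, 1] = {0, 1} → 2 states.
Total: 2.

2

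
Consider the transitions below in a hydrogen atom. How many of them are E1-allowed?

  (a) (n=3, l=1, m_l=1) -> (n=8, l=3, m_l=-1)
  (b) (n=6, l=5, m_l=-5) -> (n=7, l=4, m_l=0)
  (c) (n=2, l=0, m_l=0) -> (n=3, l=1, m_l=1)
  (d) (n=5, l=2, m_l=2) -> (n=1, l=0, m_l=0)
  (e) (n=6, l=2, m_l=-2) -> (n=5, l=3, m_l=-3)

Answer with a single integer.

(a) forbidden — Δl = +2 (E1 requires Δl = ±1); Δm_l = -2 (E1 requires Δm_l = 0, ±1)
(b) forbidden — Δm_l = +5 (E1 requires Δm_l = 0, ±1)
(c) allowed
(d) forbidden — Δl = -2 (E1 requires Δl = ±1); Δm_l = -2 (E1 requires Δm_l = 0, ±1)
(e) allowed
Total allowed: 2 of 5.

2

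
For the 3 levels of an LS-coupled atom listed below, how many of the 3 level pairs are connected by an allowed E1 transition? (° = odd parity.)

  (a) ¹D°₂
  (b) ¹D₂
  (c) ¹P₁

2

(a)–(b): allowed.
(a)–(c): allowed.
(b)–(c): forbidden (parity).
Allowed pairs: 2 of 3.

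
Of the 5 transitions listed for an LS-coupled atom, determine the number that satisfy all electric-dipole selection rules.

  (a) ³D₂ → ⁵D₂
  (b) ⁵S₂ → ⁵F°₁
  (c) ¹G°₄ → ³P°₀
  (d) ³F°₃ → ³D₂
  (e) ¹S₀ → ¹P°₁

(a) forbidden (parity, ΔS fail)
(b) forbidden (ΔL fails)
(c) forbidden (parity, ΔS, ΔL, ΔJ fail)
(d) allowed
(e) allowed
Total allowed: 2 of 5.

2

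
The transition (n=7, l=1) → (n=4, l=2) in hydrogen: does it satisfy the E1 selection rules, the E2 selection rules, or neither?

Δl = 2 − 1 = +1; l_i + l_f = 3.
E1 (Δl = ±1): satisfied.
E2 (Δl = 0,±2, l_i+l_f ≥ 2): not satisfied.

E1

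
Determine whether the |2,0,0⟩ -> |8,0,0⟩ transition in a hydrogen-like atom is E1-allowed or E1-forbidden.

Initial l = 0, final l = 0, so Δl = +0. E1 requires Δl = ±1: ✗.
m_l: 0 → 0 (Δm_l = +0). |Δm_l| ≤ 1 ✓.
The transition is electric-dipole forbidden.

forbidden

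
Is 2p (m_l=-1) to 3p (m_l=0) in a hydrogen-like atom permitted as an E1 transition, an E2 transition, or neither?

E2

Δl = 1 − 1 = +0; l_i + l_f = 2.
Δm_l = +1.
E1 (Δl = ±1, |Δm_l| ≤ 1): not satisfied.
E2 (Δl = 0,±2, l_i+l_f ≥ 2, |Δm_l| ≤ 2): satisfied.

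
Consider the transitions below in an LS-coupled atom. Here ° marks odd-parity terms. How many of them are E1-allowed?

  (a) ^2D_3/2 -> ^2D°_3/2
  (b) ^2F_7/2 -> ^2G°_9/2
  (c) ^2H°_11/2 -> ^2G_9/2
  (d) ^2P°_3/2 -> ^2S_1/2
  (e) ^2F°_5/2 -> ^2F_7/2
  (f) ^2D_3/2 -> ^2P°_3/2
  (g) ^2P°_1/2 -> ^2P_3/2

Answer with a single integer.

7

(a) allowed
(b) allowed
(c) allowed
(d) allowed
(e) allowed
(f) allowed
(g) allowed
Total allowed: 7 of 7.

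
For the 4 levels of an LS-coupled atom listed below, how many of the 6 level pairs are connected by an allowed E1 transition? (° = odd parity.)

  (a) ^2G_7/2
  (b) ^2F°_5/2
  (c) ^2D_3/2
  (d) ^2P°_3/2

3

(a)–(b): allowed.
(a)–(c): forbidden (parity, ΔL, ΔJ).
(a)–(d): forbidden (ΔL, ΔJ).
(b)–(c): allowed.
(b)–(d): forbidden (parity, ΔL).
(c)–(d): allowed.
Allowed pairs: 3 of 6.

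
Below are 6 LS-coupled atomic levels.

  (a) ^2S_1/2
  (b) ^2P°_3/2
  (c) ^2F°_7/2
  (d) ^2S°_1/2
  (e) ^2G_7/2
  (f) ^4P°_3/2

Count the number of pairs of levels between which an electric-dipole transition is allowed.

(a)–(b): allowed.
(a)–(c): forbidden (ΔL, ΔJ).
(a)–(d): forbidden (ΔL).
(a)–(e): forbidden (parity, ΔL, ΔJ).
(a)–(f): forbidden (ΔS).
(b)–(c): forbidden (parity, ΔL, ΔJ).
(b)–(d): forbidden (parity).
(b)–(e): forbidden (ΔL, ΔJ).
(b)–(f): forbidden (parity, ΔS).
(c)–(d): forbidden (parity, ΔL, ΔJ).
(c)–(e): allowed.
(c)–(f): forbidden (parity, ΔS, ΔL, ΔJ).
(d)–(e): forbidden (ΔL, ΔJ).
(d)–(f): forbidden (parity, ΔS).
(e)–(f): forbidden (ΔS, ΔL, ΔJ).
Allowed pairs: 2 of 15.

2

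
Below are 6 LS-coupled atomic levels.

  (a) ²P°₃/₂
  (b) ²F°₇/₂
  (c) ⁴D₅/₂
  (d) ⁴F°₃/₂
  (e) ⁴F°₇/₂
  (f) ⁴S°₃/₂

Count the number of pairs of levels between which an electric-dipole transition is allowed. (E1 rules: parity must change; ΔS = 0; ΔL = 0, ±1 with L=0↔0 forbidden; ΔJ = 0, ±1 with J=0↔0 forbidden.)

(a)–(b): forbidden (parity, ΔL, ΔJ).
(a)–(c): forbidden (ΔS).
(a)–(d): forbidden (parity, ΔS, ΔL).
(a)–(e): forbidden (parity, ΔS, ΔL, ΔJ).
(a)–(f): forbidden (parity, ΔS).
(b)–(c): forbidden (ΔS).
(b)–(d): forbidden (parity, ΔS, ΔJ).
(b)–(e): forbidden (parity, ΔS).
(b)–(f): forbidden (parity, ΔS, ΔL, ΔJ).
(c)–(d): allowed.
(c)–(e): allowed.
(c)–(f): forbidden (ΔL).
(d)–(e): forbidden (parity, ΔJ).
(d)–(f): forbidden (parity, ΔL).
(e)–(f): forbidden (parity, ΔL, ΔJ).
Allowed pairs: 2 of 15.

2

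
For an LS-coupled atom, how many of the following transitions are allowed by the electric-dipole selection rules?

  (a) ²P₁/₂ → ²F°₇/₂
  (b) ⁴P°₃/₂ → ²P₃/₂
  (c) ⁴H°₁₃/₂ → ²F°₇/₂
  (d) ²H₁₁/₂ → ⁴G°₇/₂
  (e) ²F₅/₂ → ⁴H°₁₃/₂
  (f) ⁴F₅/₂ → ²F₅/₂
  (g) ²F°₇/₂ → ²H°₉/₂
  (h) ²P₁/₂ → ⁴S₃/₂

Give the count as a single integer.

0

(a) forbidden (ΔL, ΔJ fail)
(b) forbidden (ΔS fails)
(c) forbidden (parity, ΔS, ΔL, ΔJ fail)
(d) forbidden (ΔS, ΔJ fail)
(e) forbidden (ΔS, ΔL, ΔJ fail)
(f) forbidden (parity, ΔS fail)
(g) forbidden (parity, ΔL fail)
(h) forbidden (parity, ΔS fail)
Total allowed: 0 of 8.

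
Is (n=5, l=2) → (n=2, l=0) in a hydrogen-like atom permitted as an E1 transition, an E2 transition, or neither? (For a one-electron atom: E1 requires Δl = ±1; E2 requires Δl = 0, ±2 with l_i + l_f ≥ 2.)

E2

Δl = 0 − 2 = -2; l_i + l_f = 2.
E1 (Δl = ±1): not satisfied.
E2 (Δl = 0,±2, l_i+l_f ≥ 2): satisfied.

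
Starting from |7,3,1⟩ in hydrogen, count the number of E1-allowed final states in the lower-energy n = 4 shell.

E1 requires Δl = ±1, so l_f ∈ {2, 4}; with 0 ≤ l_f ≤ n_f−1 = 3, the allowed l_f values are {2}.
For l_f = 2: m_f ∈ {m_i−1, m_i, m_i+1} ∩ [−2, 2] = {0, 1, 2} → 3 states.
Total: 3.

3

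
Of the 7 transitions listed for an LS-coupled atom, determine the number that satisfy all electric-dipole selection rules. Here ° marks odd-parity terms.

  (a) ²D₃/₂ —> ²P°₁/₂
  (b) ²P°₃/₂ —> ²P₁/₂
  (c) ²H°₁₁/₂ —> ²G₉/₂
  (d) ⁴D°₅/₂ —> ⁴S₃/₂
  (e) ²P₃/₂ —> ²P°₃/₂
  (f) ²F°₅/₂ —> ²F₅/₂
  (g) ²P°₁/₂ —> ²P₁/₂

6

(a) allowed
(b) allowed
(c) allowed
(d) forbidden (ΔL fails)
(e) allowed
(f) allowed
(g) allowed
Total allowed: 6 of 7.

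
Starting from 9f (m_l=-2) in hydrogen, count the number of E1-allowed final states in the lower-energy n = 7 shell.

E1 requires Δl = ±1, so l_f ∈ {2, 4}; with 0 ≤ l_f ≤ n_f−1 = 6, the allowed l_f values are {2, 4}.
For l_f = 2: m_f ∈ {m_i−1, m_i, m_i+1} ∩ [−2, 2] = {-2, -1} → 2 states.
For l_f = 4: m_f ∈ {m_i−1, m_i, m_i+1} ∩ [−4, 4] = {-3, -2, -1} → 3 states.
Total: 5.

5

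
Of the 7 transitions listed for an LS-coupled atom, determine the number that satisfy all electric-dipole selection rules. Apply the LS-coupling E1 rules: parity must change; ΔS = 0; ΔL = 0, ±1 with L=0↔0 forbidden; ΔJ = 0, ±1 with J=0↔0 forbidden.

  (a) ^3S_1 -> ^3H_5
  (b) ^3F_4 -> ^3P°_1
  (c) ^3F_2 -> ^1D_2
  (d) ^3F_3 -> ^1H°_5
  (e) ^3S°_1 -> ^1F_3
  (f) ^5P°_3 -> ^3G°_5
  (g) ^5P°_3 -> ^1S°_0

0

(a) forbidden (parity, ΔL, ΔJ fail)
(b) forbidden (ΔL, ΔJ fail)
(c) forbidden (parity, ΔS fail)
(d) forbidden (ΔS, ΔL, ΔJ fail)
(e) forbidden (ΔS, ΔL, ΔJ fail)
(f) forbidden (parity, ΔS, ΔL, ΔJ fail)
(g) forbidden (parity, ΔS, ΔJ fail)
Total allowed: 0 of 7.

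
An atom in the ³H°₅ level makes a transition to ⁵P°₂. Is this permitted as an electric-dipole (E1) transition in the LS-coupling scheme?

Initial level: S=1, L=5, J=5, parity odd. Final level: S=2, L=1, J=2, parity odd.
ΔS = 0: S: 1 → 2 — fails.
Parity must change: odd → odd — fails.
ΔL = 0, ±1 (not L=0↔0): L: 5 → 1, ΔL = -4 — fails.
ΔJ = 0, ±1 (not J=0↔0): J: 5 → 2, ΔJ = -3 — fails.
Rule(s) violated: parity, ΔS, ΔL, ΔJ.

forbidden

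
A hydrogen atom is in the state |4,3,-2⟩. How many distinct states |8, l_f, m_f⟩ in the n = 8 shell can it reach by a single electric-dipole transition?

5

E1 requires Δl = ±1, so l_f ∈ {2, 4}; with 0 ≤ l_f ≤ n_f−1 = 7, the allowed l_f values are {2, 4}.
For l_f = 2: m_f ∈ {m_i−1, m_i, m_i+1} ∩ [−2, 2] = {-2, -1} → 2 states.
For l_f = 4: m_f ∈ {m_i−1, m_i, m_i+1} ∩ [−4, 4] = {-3, -2, -1} → 3 states.
Total: 5.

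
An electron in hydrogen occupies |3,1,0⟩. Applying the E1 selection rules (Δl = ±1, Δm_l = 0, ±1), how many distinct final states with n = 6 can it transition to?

E1 requires Δl = ±1, so l_f ∈ {0, 2}; with 0 ≤ l_f ≤ n_f−1 = 5, the allowed l_f values are {0, 2}.
For l_f = 0: m_f ∈ {m_i−1, m_i, m_i+1} ∩ [−0, 0] = {0} → 1 state.
For l_f = 2: m_f ∈ {m_i−1, m_i, m_i+1} ∩ [−2, 2] = {-1, 0, 1} → 3 states.
Total: 4.

4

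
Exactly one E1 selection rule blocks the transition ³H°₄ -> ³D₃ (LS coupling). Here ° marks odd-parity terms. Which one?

the ΔL = 0, ±1 rule

Parity must change: odd → even — satisfied.
ΔS = 0: S: 1 → 1 — satisfied.
ΔJ = 0, ±1 (not J=0↔0): J: 4 → 3, ΔJ = -1 — satisfied.
ΔL = 0, ±1 (not L=0↔0): L: 5 → 2, ΔL = -3 — violated.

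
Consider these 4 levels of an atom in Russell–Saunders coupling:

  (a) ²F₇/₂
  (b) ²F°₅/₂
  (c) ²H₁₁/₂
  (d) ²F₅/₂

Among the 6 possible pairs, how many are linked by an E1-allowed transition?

2

(a)–(b): allowed.
(a)–(c): forbidden (parity, ΔL, ΔJ).
(a)–(d): forbidden (parity).
(b)–(c): forbidden (ΔL, ΔJ).
(b)–(d): allowed.
(c)–(d): forbidden (parity, ΔL, ΔJ).
Allowed pairs: 2 of 6.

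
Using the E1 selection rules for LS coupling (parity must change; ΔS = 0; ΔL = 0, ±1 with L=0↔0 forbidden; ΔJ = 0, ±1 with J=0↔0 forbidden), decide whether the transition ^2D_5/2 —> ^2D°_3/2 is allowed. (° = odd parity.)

Initial level: S=1/2, L=2, J=5/2, parity even. Final level: S=1/2, L=2, J=3/2, parity odd.
ΔJ = 0, ±1 (not J=0↔0): J: 5/2 → 3/2, ΔJ = -1 — passes.
ΔS = 0: S: 1/2 → 1/2 — passes.
Parity must change: even → odd — passes.
ΔL = 0, ±1 (not L=0↔0): L: 2 → 2, ΔL = +0 — passes.
All four E1 rules are satisfied.

allowed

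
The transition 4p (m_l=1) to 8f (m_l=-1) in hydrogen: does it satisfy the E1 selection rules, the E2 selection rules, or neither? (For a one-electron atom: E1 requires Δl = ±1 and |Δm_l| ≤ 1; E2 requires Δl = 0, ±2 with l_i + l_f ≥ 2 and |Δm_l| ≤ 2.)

E2

Δl = 3 − 1 = +2; l_i + l_f = 4.
Δm_l = -2.
E1 (Δl = ±1, |Δm_l| ≤ 1): not satisfied.
E2 (Δl = 0,±2, l_i+l_f ≥ 2, |Δm_l| ≤ 2): satisfied.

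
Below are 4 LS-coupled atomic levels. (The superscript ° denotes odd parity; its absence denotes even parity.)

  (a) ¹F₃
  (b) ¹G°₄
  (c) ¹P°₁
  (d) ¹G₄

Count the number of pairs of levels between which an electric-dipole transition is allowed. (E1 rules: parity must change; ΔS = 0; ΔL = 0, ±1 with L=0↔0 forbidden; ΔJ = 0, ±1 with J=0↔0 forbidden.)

2

(a)–(b): allowed.
(a)–(c): forbidden (ΔL, ΔJ).
(a)–(d): forbidden (parity).
(b)–(c): forbidden (parity, ΔL, ΔJ).
(b)–(d): allowed.
(c)–(d): forbidden (ΔL, ΔJ).
Allowed pairs: 2 of 6.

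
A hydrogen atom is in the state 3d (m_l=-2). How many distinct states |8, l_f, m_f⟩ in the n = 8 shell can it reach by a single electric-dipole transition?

E1 requires Δl = ±1, so l_f ∈ {1, 3}; with 0 ≤ l_f ≤ n_f−1 = 7, the allowed l_f values are {1, 3}.
For l_f = 1: m_f ∈ {m_i−1, m_i, m_i+1} ∩ [−1, 1] = {-1} → 1 state.
For l_f = 3: m_f ∈ {m_i−1, m_i, m_i+1} ∩ [−3, 3] = {-3, -2, -1} → 3 states.
Total: 4.

4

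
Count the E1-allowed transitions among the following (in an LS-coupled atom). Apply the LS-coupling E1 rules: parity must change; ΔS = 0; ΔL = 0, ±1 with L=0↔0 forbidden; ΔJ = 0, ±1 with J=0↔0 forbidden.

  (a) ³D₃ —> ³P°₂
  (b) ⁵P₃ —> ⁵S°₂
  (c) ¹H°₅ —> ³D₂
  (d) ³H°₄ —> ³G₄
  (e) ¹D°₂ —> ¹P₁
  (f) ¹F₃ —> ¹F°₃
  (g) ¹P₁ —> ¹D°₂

6

(a) allowed
(b) allowed
(c) forbidden (ΔS, ΔL, ΔJ fail)
(d) allowed
(e) allowed
(f) allowed
(g) allowed
Total allowed: 6 of 7.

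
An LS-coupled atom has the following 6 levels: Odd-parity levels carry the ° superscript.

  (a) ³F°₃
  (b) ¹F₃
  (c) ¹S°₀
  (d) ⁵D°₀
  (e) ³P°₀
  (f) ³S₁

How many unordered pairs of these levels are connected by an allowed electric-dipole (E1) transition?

(a)–(b): forbidden (ΔS).
(a)–(c): forbidden (parity, ΔS, ΔL, ΔJ).
(a)–(d): forbidden (parity, ΔS, ΔJ).
(a)–(e): forbidden (parity, ΔL, ΔJ).
(a)–(f): forbidden (ΔL, ΔJ).
(b)–(c): forbidden (ΔL, ΔJ).
(b)–(d): forbidden (ΔS, ΔJ).
(b)–(e): forbidden (ΔS, ΔL, ΔJ).
(b)–(f): forbidden (parity, ΔS, ΔL, ΔJ).
(c)–(d): forbidden (parity, ΔS, ΔL, ΔJ).
(c)–(e): forbidden (parity, ΔS, ΔJ).
(c)–(f): forbidden (ΔS, ΔL).
(d)–(e): forbidden (parity, ΔS, ΔJ).
(d)–(f): forbidden (ΔS, ΔL).
(e)–(f): allowed.
Allowed pairs: 1 of 15.

1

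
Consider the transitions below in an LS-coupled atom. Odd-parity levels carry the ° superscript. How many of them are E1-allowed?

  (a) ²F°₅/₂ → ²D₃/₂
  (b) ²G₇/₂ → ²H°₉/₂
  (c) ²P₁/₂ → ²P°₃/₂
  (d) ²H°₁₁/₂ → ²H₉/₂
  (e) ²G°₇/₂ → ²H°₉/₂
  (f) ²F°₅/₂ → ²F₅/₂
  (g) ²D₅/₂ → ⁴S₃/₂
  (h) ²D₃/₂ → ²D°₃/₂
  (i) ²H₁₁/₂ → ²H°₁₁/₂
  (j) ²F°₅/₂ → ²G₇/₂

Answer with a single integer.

8

(a) allowed
(b) allowed
(c) allowed
(d) allowed
(e) forbidden (parity fails)
(f) allowed
(g) forbidden (parity, ΔS, ΔL fail)
(h) allowed
(i) allowed
(j) allowed
Total allowed: 8 of 10.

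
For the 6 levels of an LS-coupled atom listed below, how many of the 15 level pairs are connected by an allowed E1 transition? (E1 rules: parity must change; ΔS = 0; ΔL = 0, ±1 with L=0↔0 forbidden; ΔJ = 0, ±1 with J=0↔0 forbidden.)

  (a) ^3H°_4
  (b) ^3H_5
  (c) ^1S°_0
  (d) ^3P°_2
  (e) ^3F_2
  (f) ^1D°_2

1

(a)–(b): allowed.
(a)–(c): forbidden (parity, ΔS, ΔL, ΔJ).
(a)–(d): forbidden (parity, ΔL, ΔJ).
(a)–(e): forbidden (ΔL, ΔJ).
(a)–(f): forbidden (parity, ΔS, ΔL, ΔJ).
(b)–(c): forbidden (ΔS, ΔL, ΔJ).
(b)–(d): forbidden (ΔL, ΔJ).
(b)–(e): forbidden (parity, ΔL, ΔJ).
(b)–(f): forbidden (ΔS, ΔL, ΔJ).
(c)–(d): forbidden (parity, ΔS, ΔJ).
(c)–(e): forbidden (ΔS, ΔL, ΔJ).
(c)–(f): forbidden (parity, ΔL, ΔJ).
(d)–(e): forbidden (ΔL).
(d)–(f): forbidden (parity, ΔS).
(e)–(f): forbidden (ΔS).
Allowed pairs: 1 of 15.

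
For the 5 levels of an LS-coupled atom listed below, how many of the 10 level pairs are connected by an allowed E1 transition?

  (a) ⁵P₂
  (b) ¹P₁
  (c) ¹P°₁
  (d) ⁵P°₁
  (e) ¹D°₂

(a)–(b): forbidden (parity, ΔS).
(a)–(c): forbidden (ΔS).
(a)–(d): allowed.
(a)–(e): forbidden (ΔS).
(b)–(c): allowed.
(b)–(d): forbidden (ΔS).
(b)–(e): allowed.
(c)–(d): forbidden (parity, ΔS).
(c)–(e): forbidden (parity).
(d)–(e): forbidden (parity, ΔS).
Allowed pairs: 3 of 10.

3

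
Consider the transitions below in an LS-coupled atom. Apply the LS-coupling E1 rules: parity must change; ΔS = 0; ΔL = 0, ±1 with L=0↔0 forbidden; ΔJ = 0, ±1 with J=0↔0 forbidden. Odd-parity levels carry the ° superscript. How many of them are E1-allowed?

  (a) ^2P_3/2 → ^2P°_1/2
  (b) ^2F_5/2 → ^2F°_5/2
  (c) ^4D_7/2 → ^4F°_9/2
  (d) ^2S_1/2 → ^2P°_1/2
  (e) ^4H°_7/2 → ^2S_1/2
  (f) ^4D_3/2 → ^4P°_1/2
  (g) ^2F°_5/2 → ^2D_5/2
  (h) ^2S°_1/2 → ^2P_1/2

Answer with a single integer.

7

(a) allowed
(b) allowed
(c) allowed
(d) allowed
(e) forbidden (ΔS, ΔL, ΔJ fail)
(f) allowed
(g) allowed
(h) allowed
Total allowed: 7 of 8.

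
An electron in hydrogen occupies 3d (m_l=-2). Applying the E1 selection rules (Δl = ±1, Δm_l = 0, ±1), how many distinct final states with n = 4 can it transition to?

4

E1 requires Δl = ±1, so l_f ∈ {1, 3}; with 0 ≤ l_f ≤ n_f−1 = 3, the allowed l_f values are {1, 3}.
For l_f = 1: m_f ∈ {m_i−1, m_i, m_i+1} ∩ [−1, 1] = {-1} → 1 state.
For l_f = 3: m_f ∈ {m_i−1, m_i, m_i+1} ∩ [−3, 3] = {-3, -2, -1} → 3 states.
Total: 4.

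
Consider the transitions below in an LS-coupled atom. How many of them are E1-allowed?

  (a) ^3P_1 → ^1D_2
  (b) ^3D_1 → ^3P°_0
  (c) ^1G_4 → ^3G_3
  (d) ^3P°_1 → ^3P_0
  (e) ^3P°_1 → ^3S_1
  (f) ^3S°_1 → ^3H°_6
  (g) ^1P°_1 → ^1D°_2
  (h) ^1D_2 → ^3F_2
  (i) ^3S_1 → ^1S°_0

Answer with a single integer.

3

(a) forbidden (parity, ΔS fail)
(b) allowed
(c) forbidden (parity, ΔS fail)
(d) allowed
(e) allowed
(f) forbidden (parity, ΔL, ΔJ fail)
(g) forbidden (parity fails)
(h) forbidden (parity, ΔS fail)
(i) forbidden (ΔS, ΔL fail)
Total allowed: 3 of 9.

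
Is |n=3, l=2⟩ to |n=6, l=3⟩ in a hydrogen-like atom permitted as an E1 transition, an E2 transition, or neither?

E1

Δl = 3 − 2 = +1; l_i + l_f = 5.
E1 (Δl = ±1): satisfied.
E2 (Δl = 0,±2, l_i+l_f ≥ 2): not satisfied.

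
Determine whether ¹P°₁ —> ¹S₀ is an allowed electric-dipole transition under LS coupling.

Initial level: S=0, L=1, J=1, parity odd. Final level: S=0, L=0, J=0, parity even.
Parity must change: odd → even — passes.
ΔS = 0: S: 0 → 0 — passes.
ΔL = 0, ±1 (not L=0↔0): L: 1 → 0, ΔL = -1 — passes.
ΔJ = 0, ±1 (not J=0↔0): J: 1 → 0, ΔJ = -1 — passes.
All four E1 rules are satisfied.

allowed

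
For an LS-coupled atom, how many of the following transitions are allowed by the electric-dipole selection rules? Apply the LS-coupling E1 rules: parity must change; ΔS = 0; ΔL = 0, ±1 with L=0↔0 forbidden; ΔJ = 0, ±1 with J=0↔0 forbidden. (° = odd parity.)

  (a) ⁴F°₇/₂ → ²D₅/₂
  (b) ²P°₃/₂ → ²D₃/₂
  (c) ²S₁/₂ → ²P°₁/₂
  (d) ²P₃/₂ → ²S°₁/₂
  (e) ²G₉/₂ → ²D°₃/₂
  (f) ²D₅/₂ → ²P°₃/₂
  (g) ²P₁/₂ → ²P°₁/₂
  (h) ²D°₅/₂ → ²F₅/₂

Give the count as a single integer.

(a) forbidden (ΔS fails)
(b) allowed
(c) allowed
(d) allowed
(e) forbidden (ΔL, ΔJ fail)
(f) allowed
(g) allowed
(h) allowed
Total allowed: 6 of 8.

6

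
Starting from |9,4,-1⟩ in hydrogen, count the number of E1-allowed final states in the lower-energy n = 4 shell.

3

E1 requires Δl = ±1, so l_f ∈ {3, 5}; with 0 ≤ l_f ≤ n_f−1 = 3, the allowed l_f values are {3}.
For l_f = 3: m_f ∈ {m_i−1, m_i, m_i+1} ∩ [−3, 3] = {-2, -1, 0} → 3 states.
Total: 3.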